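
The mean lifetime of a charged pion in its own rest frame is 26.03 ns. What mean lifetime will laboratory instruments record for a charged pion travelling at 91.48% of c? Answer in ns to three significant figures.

β = 0.9148; γ = 1/√(1 − 0.9148²) = 1/√0.1631 = 2.476
The rest-frame lifetime is the proper time; the lab measures the dilated interval Δt = γτ₀ = 2.476 × 26.03 ns.

Δt = 64.4 ns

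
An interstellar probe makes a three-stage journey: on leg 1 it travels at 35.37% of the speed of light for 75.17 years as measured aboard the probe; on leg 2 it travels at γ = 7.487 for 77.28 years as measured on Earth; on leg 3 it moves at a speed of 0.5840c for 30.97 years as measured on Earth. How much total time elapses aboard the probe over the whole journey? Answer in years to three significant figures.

Leg 1: 75.17 years is already measured aboard the probe.
Leg 2: γ = 7.487; τ_2 = 77.28/7.487 = 10.32 years.
Leg 3: γ = 1/√(1 − 0.5840²) = 1/√0.6589 = 1.232; τ_3 = 30.97/1.232 = 25.14 years.
Total: 75.17 + 10.32 + 25.14 years.

τ = 111 years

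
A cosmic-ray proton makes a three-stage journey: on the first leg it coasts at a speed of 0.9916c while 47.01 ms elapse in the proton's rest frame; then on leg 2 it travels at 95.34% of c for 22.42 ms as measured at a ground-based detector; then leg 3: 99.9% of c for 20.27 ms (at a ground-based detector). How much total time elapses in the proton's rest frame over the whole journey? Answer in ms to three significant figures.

Leg 1: 47.01 ms is already measured in the proton's rest frame.
Leg 2: β = 0.9534; γ = 1/√(1 − 0.9534²) = 1/√0.09103 = 3.314; τ_2 = 22.42/3.314 = 6.764 ms.
Leg 3: β = 0.999; γ = 1/√(1 − 0.999²) = 1/√0.001999 = 22.37; τ_3 = 20.27/22.37 = 0.9063 ms.
Total: 47.01 + 6.764 + 0.9063 ms.

τ = 54.7 ms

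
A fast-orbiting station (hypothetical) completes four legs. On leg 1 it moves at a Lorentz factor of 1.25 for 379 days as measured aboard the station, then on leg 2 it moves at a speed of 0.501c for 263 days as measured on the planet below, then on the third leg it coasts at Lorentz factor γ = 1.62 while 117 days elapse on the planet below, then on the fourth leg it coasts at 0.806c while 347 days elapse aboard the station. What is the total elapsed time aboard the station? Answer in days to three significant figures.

Leg 1: 379 days is already measured aboard the station.
Leg 2: γ = 1/√(1 − 0.501²) = 1/√0.7490 = 1.155; τ_2 = 263/1.155 = 227.6 days.
Leg 3: γ = 1.62; τ_3 = 117/1.620 = 72.22 days.
Leg 4: 347 days is already measured aboard the station.
Total: 379.0 + 227.6 + 72.22 + 347.0 days.

τ = 1030 days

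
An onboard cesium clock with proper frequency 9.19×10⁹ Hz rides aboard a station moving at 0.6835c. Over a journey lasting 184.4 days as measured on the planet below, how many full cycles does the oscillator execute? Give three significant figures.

N = 1.07×10¹⁷

γ = 1/√(1 − 0.6835²) = 1/√0.5328 = 1.370
The oscillator's own cycle count is N = f × τ where τ is the proper time aboard the station. τ = Δt/γ = 184.4/1.370 = 134.6 days = 1.163×10⁷ s.
N = 9.19×10⁹ × 1.163×10⁷ = 1.069×10¹⁷.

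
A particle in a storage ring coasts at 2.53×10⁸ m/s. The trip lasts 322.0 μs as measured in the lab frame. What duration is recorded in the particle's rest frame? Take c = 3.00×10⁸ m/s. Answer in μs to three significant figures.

β = 2.53×10⁸/3.00×10⁸ = 0.8433; γ = 1/√(1 − 0.8433²) = 1.861
The interval measured in the lab frame is the dilated one; the clock in the particle's rest frame measures the proper time τ = Δt/γ = 322.0/1.861 μs.

τ = 173 μs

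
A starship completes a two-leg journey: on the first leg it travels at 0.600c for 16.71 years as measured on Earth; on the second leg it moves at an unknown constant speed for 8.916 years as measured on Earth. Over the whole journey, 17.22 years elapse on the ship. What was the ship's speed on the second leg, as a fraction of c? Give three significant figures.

β = 0.902

Leg 1: γ = 1/√(1 − 0.600²) = 5/4 = 1.250; τ_1 = 16.71/1.250 = 13.37 years.
Leg 2: speed unknown; τ_2 = 8.916/γ_2.
Total proper time: 13.37 + τ_2 = 17.22, so τ_2 = 17.22 − 13.37 = 3.852 years.
γ_2 = 8.916/3.852 = 2.315; β = √(1 − 1/γ²) = √0.8133.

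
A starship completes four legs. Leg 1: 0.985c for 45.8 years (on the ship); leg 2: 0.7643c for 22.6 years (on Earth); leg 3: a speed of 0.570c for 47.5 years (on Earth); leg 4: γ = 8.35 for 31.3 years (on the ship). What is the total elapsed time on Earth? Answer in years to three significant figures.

Leg 1: γ = 1/√(1 − 0.985²) = 1/√0.02977 = 5.795; Δt_1 = 5.795 × 45.8 = 265.4 years.
Leg 2: 22.6 years is already measured on Earth.
Leg 3: 47.5 years is already measured on Earth.
Leg 4: γ = 8.35; Δt_4 = 8.350 × 31.3 = 261.4 years.
Total: 265.4 + 22.60 + 47.50 + 261.4 years.

Δt = 597 years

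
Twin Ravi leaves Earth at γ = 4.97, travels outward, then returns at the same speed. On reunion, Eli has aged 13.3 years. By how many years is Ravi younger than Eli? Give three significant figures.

Δt − τ = 10.6 years

γ = 4.97
Ravi's elapsed proper time: τ = 13.3/4.970 = 2.676 years.
Age gap = Δt − τ = 13.3 − 2.676 years.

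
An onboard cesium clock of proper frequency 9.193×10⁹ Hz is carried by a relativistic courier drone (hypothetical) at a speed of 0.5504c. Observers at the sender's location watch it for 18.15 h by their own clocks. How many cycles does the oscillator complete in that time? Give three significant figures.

γ = 1/√(1 − 0.5504²) = 1/√0.6971 = 1.198
During 18.15 h of lab time, the oscillator's proper time advances by τ = Δt/γ = 18.15/1.198 = 15.15 h = 5.455×10⁴ s.
N = f × τ = 9.193×10⁹ × 5.455×10⁴ = 5.015×10¹⁴.

N = 5.02×10¹⁴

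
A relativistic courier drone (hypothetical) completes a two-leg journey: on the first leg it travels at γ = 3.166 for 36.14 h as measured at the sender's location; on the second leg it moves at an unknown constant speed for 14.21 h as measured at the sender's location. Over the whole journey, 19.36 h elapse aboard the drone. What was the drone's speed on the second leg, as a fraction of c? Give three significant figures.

Leg 1: γ = 3.166; τ_1 = 36.14/3.166 = 11.42 h.
Leg 2: speed unknown; τ_2 = 14.21/γ_2.
Total proper time: 11.42 + τ_2 = 19.36, so τ_2 = 19.36 − 11.42 = 7.945 h.
γ_2 = 14.21/7.945 = 1.789; β = √(1 − 1/γ²) = √0.6874.

β = 0.829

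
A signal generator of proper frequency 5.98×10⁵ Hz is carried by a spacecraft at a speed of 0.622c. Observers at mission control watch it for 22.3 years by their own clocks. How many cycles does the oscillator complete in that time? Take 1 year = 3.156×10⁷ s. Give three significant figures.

γ = 1/√(1 − 0.622²) = 1/√0.6131 = 1.277
During 22.3 years of lab time, the oscillator's proper time advances by τ = Δt/γ = 22.3/1.277 = 17.46 years = 5.511×10⁸ s.
N = f × τ = 5.98×10⁵ × 5.511×10⁸ = 3.295×10¹⁴.

N = 3.30×10¹⁴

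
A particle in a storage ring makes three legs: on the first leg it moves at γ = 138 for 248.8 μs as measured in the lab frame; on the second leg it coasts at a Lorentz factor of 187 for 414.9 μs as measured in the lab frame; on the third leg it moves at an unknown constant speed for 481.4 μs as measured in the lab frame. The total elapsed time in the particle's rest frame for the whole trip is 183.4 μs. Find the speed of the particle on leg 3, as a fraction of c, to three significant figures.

β = 0.928

Leg 1: γ = 138; τ_1 = 248.8/138.0 = 1.803 μs.
Leg 2: γ = 187; τ_2 = 414.9/187.0 = 2.219 μs.
Leg 3: speed unknown; τ_3 = 481.4/γ_3.
Total proper time: 1.803 + 2.219 + τ_3 = 183.4, so τ_3 = 183.4 − 4.022 = 179.4 μs.
γ_3 = 481.4/179.4 = 2.684; β = √(1 − 1/γ²) = √0.8612.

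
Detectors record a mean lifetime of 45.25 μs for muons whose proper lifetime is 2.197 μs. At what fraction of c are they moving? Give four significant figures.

γ = Δt/τ₀ = 45.25/2.197 = 20.60
β = √(1 − 1/γ²) = √(1 − 0.002357) = √0.9976

v = 0.9988c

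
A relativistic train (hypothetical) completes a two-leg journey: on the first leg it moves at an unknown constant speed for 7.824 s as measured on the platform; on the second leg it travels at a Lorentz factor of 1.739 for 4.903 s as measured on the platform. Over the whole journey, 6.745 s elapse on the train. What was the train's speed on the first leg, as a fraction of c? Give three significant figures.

Leg 1: speed unknown; τ_1 = 7.824/γ_1.
Leg 2: γ = 1.739; τ_2 = 4.903/1.739 = 2.819 s.
Total proper time: τ_1 + 2.819 = 6.745, so τ_1 = 6.745 − 2.819 = 3.926 s.
γ_1 = 7.824/3.926 = 1.993; β = √(1 − 1/γ²) = √0.7483.

β = 0.865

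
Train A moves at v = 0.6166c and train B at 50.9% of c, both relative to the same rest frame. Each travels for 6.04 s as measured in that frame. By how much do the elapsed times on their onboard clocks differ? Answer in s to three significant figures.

|τ_A − τ_B| = 0.444 s

A: γ = 1/√(1 − 0.6166²) = 1/√0.6198 = 1.270; τ_A = 6.04/1.270 = 4.755 s.
B: β = 0.509; γ = 1/√(1 − 0.509²) = 1/√0.7409 = 1.162; τ_B = 6.04/1.162 = 5.199 s.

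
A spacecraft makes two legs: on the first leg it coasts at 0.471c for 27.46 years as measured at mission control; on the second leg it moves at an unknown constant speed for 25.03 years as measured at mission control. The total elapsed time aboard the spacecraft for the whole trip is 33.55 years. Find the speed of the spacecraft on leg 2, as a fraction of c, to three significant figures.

Leg 1: γ = 1/√(1 − 0.471²) = 1/√0.7782 = 1.134; τ_1 = 27.46/1.134 = 24.22 years.
Leg 2: speed unknown; τ_2 = 25.03/γ_2.
Total proper time: 24.22 + τ_2 = 33.55, so τ_2 = 33.55 − 24.22 = 9.327 years.
γ_2 = 25.03/9.327 = 2.684; β = √(1 − 1/γ²) = √0.8612.

β = 0.928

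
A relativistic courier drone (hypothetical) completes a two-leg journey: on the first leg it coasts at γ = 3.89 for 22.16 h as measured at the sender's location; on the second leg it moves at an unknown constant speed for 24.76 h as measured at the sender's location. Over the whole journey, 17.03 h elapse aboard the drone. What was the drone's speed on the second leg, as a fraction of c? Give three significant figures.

Leg 1: γ = 3.89; τ_1 = 22.16/3.890 = 5.697 h.
Leg 2: speed unknown; τ_2 = 24.76/γ_2.
Total proper time: 5.697 + τ_2 = 17.03, so τ_2 = 17.03 − 5.697 = 11.33 h.
γ_2 = 24.76/11.33 = 2.185; β = √(1 − 1/γ²) = √0.7905.

β = 0.889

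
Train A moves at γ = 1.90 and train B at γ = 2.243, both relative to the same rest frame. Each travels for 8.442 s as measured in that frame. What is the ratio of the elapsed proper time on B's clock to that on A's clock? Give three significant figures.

A: γ = 1.90. B: γ = 2.243.
τ_A/τ_B = γ_B/γ_A = 2.243/1.900 = 1.181, so τ_B/τ_A = 0.8471.

τ_B/τ_A = 0.847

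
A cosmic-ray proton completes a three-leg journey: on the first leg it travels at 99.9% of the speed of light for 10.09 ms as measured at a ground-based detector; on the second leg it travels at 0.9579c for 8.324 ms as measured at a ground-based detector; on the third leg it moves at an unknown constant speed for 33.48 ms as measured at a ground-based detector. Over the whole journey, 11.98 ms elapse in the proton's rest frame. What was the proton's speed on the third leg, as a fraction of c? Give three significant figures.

β = 0.962

Leg 1: β = 0.999; γ = 1/√(1 − 0.999²) = 1/√0.001999 = 22.37; τ_1 = 10.09/22.37 = 0.4511 ms.
Leg 2: γ = 1/√(1 − 0.9579²) = 1/√0.08243 = 3.483; τ_2 = 8.324/3.483 = 2.390 ms.
Leg 3: speed unknown; τ_3 = 33.48/γ_3.
Total proper time: 0.4511 + 2.390 + τ_3 = 11.98, so τ_3 = 11.98 − 2.841 = 9.139 ms.
γ_3 = 33.48/9.139 = 3.663; β = √(1 − 1/γ²) = √0.9255.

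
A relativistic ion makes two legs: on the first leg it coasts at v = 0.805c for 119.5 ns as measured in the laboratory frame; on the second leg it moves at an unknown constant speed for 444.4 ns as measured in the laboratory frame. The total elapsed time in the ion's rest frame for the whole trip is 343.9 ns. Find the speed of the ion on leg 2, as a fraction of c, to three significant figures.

Leg 1: γ = 1/√(1 − 0.805²) = 1/√0.3520 = 1.686; τ_1 = 119.5/1.686 = 70.90 ns.
Leg 2: speed unknown; τ_2 = 444.4/γ_2.
Total proper time: 70.90 + τ_2 = 343.9, so τ_2 = 343.9 − 70.90 = 273.0 ns.
γ_2 = 444.4/273.0 = 1.628; β = √(1 − 1/γ²) = √0.6226.

β = 0.789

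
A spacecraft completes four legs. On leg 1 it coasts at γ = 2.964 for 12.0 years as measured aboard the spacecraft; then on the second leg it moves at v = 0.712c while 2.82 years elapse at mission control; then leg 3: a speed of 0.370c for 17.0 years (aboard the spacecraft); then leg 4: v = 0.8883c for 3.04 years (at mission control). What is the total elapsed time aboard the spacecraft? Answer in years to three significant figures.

τ = 32.4 years

Leg 1: 12.0 years is already measured aboard the spacecraft.
Leg 2: γ = 1/√(1 − 0.712²) = 1/√0.4931 = 1.424; τ_2 = 2.82/1.424 = 1.980 years.
Leg 3: 17.0 years is already measured aboard the spacecraft.
Leg 4: γ = 1/√(1 − 0.8883²) = 1/√0.2109 = 2.177; τ_4 = 3.04/2.177 = 1.396 years.
Total: 12.00 + 1.980 + 17.00 + 1.396 years.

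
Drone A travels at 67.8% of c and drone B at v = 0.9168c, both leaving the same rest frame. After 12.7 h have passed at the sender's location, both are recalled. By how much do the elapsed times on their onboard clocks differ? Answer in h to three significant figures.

|τ_A − τ_B| = 4.26 h

A: β = 0.678; γ = 1/√(1 − 0.678²) = 1/√0.5403 = 1.360; τ_A = 12.7/1.360 = 9.335 h.
B: γ = 1/√(1 − 0.9168²) = 1/√0.1595 = 2.504; τ_B = 12.7/2.504 = 5.072 h.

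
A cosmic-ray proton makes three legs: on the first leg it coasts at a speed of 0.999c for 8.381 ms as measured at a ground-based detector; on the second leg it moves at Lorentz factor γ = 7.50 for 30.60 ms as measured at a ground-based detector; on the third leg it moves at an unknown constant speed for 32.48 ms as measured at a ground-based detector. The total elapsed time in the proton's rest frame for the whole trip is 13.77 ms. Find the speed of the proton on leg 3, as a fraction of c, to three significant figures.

β = 0.958

Leg 1: γ = 1/√(1 − 0.999²) = 1/√0.001999 = 22.37; τ_1 = 8.381/22.37 = 0.3747 ms.
Leg 2: γ = 7.50; τ_2 = 30.60/7.500 = 4.080 ms.
Leg 3: speed unknown; τ_3 = 32.48/γ_3.
Total proper time: 0.3747 + 4.080 + τ_3 = 13.77, so τ_3 = 13.77 − 4.455 = 9.315 ms.
γ_3 = 32.48/9.315 = 3.487; β = √(1 − 1/γ²) = √0.9177.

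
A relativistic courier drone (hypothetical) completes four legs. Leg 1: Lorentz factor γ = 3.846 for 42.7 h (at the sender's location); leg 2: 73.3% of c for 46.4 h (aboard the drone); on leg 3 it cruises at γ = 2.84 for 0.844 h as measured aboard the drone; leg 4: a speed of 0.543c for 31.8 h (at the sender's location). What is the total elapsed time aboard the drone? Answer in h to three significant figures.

Leg 1: γ = 3.846; τ_1 = 42.7/3.846 = 11.10 h.
Leg 2: 46.4 h is already measured aboard the drone.
Leg 3: 0.844 h is already measured aboard the drone.
Leg 4: γ = 1/√(1 − 0.543²) = 1/√0.7052 = 1.191; τ_4 = 31.8/1.191 = 26.70 h.
Total: 11.10 + 46.40 + 0.8440 + 26.70 h.

τ = 85.0 h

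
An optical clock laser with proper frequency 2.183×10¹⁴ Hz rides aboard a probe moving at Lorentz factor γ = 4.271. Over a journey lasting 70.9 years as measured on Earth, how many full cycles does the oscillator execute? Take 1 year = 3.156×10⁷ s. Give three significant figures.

N = 1.14×10²³

γ = 4.271
The oscillator's own cycle count is N = f × τ where τ is the proper time aboard the probe. τ = Δt/γ = 70.9/4.271 = 16.60 years = 5.239×10⁸ s.
N = 2.183×10¹⁴ × 5.239×10⁸ = 1.144×10²³.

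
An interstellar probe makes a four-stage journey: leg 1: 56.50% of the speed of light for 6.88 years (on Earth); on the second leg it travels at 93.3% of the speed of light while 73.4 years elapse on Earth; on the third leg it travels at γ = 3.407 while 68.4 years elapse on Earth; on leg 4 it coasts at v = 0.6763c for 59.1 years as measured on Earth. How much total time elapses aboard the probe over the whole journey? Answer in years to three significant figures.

τ = 95.7 years

Leg 1: β = 0.5650; γ = 1/√(1 − 0.5650²) = 1/√0.6808 = 1.212; τ_1 = 6.88/1.212 = 5.677 years.
Leg 2: β = 0.933; γ = 1/√(1 − 0.933²) = 1/√0.1295 = 2.779; τ_2 = 73.4/2.779 = 26.41 years.
Leg 3: γ = 3.407; τ_3 = 68.4/3.407 = 20.08 years.
Leg 4: γ = 1/√(1 − 0.6763²) = 1/√0.5426 = 1.358; τ_4 = 59.1/1.358 = 43.53 years.
Total: 5.677 + 26.41 + 20.08 + 43.53 years.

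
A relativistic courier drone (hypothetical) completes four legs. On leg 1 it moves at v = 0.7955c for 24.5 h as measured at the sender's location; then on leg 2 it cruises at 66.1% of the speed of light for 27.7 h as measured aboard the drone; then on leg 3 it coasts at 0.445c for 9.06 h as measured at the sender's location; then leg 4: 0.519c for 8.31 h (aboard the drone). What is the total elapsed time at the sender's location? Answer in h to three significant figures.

Leg 1: 24.5 h is already measured at the sender's location.
Leg 2: β = 0.661; γ = 1/√(1 − 0.661²) = 1/√0.5631 = 1.333; Δt_2 = 1.333 × 27.7 = 36.91 h.
Leg 3: 9.06 h is already measured at the sender's location.
Leg 4: γ = 1/√(1 − 0.519²) = 1/√0.7306 = 1.170; Δt_4 = 1.170 × 8.31 = 9.722 h.
Total: 24.50 + 36.91 + 9.060 + 9.722 h.

Δt = 80.2 h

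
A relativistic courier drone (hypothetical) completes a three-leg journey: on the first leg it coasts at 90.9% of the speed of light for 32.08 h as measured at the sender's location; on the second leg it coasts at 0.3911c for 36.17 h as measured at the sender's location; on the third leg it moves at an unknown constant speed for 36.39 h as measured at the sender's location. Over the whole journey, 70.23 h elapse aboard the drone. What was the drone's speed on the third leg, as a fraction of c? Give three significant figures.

β = 0.762

Leg 1: β = 0.909; γ = 1/√(1 − 0.909²) = 1/√0.1737 = 2.399; τ_1 = 32.08/2.399 = 13.37 h.
Leg 2: γ = 1/√(1 − 0.3911²) = 1/√0.8470 = 1.087; τ_2 = 36.17/1.087 = 33.29 h.
Leg 3: speed unknown; τ_3 = 36.39/γ_3.
Total proper time: 13.37 + 33.29 + τ_3 = 70.23, so τ_3 = 70.23 − 46.66 = 23.57 h.
γ_3 = 36.39/23.57 = 1.544; β = √(1 − 1/γ²) = √0.5805.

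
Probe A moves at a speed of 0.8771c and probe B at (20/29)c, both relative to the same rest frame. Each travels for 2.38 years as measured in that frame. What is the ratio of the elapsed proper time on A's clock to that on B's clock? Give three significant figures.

τ_A/τ_B = 0.663

A: γ = 1/√(1 − 0.8771²) = 1/√0.2307 = 2.082. B: γ = 1/√(1 − (20/29)²) = 29/21 ≈ 1.381.
τ_A/τ_B = γ_B/γ_A = 1.381/2.082 = 0.6633, so τ_A/τ_B = 0.6633.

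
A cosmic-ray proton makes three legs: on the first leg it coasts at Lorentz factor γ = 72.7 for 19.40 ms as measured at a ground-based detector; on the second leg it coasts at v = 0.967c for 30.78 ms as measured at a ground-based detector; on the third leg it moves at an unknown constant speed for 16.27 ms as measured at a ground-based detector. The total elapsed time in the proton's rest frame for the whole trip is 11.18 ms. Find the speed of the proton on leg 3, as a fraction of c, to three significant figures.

β = 0.982

Leg 1: γ = 72.7; τ_1 = 19.40/72.70 = 0.2669 ms.
Leg 2: γ = 1/√(1 − 0.967²) = 1/√0.06491 = 3.925; τ_2 = 30.78/3.925 = 7.842 ms.
Leg 3: speed unknown; τ_3 = 16.27/γ_3.
Total proper time: 0.2669 + 7.842 + τ_3 = 11.18, so τ_3 = 11.18 − 8.109 = 3.071 ms.
γ_3 = 16.27/3.071 = 5.298; β = √(1 − 1/γ²) = √0.9644.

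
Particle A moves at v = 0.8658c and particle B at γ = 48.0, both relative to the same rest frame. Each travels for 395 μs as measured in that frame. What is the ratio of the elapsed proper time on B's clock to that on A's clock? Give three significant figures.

A: γ = 1/√(1 − 0.8658²) = 1/√0.2504 = 1.998. B: γ = 48.0.
τ_A/τ_B = γ_B/γ_A = 48.00/1.998 = 24.02, so τ_B/τ_A = 0.04163.

τ_B/τ_A = 0.0416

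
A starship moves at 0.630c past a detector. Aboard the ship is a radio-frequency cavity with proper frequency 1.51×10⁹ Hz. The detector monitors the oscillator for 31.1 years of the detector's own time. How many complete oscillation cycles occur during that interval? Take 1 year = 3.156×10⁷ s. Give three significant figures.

N = 1.15×10¹⁸

γ = 1/√(1 − 0.630²) = 1/√0.6031 = 1.288
During 31.1 years of lab time, the oscillator's proper time advances by τ = Δt/γ = 31.1/1.288 = 24.15 years = 7.622×10⁸ s.
N = f × τ = 1.51×10⁹ × 7.622×10⁸ = 1.151×10¹⁸.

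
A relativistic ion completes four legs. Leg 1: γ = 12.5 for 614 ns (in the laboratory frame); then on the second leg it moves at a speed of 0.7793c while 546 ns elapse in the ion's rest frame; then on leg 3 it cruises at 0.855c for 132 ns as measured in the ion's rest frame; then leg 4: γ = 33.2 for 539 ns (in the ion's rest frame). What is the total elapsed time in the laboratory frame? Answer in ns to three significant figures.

Leg 1: 614 ns is already measured in the laboratory frame.
Leg 2: γ = 1/√(1 − 0.7793²) = 1/√0.3927 = 1.596; Δt_2 = 1.596 × 546 = 871.3 ns.
Leg 3: γ = 1/√(1 − 0.855²) = 1/√0.2690 = 1.928; Δt_3 = 1.928 × 132 = 254.5 ns.
Leg 4: γ = 33.2; Δt_4 = 33.20 × 539 = 1.789×10⁴ ns.
Total: 614.0 + 871.3 + 254.5 + 1.789×10⁴ ns.

Δt = 1.96×10⁴ ns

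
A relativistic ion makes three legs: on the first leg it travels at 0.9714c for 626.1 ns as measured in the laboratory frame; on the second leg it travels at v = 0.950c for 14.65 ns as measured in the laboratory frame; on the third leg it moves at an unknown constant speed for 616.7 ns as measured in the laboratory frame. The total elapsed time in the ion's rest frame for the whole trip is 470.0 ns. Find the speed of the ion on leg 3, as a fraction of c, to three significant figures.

β = 0.858

Leg 1: γ = 1/√(1 − 0.9714²) = 1/√0.05638 = 4.211; τ_1 = 626.1/4.211 = 148.7 ns.
Leg 2: γ = 1/√(1 − 0.950²) = 1/√0.09750 = 3.203; τ_2 = 14.65/3.203 = 4.574 ns.
Leg 3: speed unknown; τ_3 = 616.7/γ_3.
Total proper time: 148.7 + 4.574 + τ_3 = 470.0, so τ_3 = 470.0 − 153.2 = 316.8 ns.
γ_3 = 616.7/316.8 = 1.947; β = √(1 − 1/γ²) = √0.7362.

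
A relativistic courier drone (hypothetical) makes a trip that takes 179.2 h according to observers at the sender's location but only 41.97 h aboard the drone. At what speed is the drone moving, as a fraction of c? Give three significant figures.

The proper time is measured aboard the drone (both events occur at the drone's location); Δt is measured at the sender's location. γ = Δt/τ = 179.2/41.97 = 4.270.
β = √(1 − 1/γ²) = √(1 − 0.05485) = √0.9451

β = 0.972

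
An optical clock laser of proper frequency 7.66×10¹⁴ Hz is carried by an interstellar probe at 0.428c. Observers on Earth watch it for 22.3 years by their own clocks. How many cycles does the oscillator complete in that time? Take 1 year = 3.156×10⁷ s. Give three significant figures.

N = 4.87×10²³

γ = 1/√(1 − 0.428²) = 1/√0.8168 = 1.106
During 22.3 years of lab time, the oscillator's proper time advances by τ = Δt/γ = 22.3/1.106 = 20.15 years = 6.361×10⁸ s.
N = f × τ = 7.66×10¹⁴ × 6.361×10⁸ = 4.872×10²³.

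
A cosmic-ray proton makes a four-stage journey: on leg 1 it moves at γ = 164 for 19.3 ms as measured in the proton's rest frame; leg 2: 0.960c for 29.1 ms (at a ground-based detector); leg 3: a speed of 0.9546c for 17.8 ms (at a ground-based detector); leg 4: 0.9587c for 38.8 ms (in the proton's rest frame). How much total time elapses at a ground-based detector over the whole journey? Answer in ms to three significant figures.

Leg 1: γ = 164; Δt_1 = 164.0 × 19.3 = 3165 ms.
Leg 2: 29.1 ms is already measured at a ground-based detector.
Leg 3: 17.8 ms is already measured at a ground-based detector.
Leg 4: γ = 1/√(1 − 0.9587²) = 1/√0.08089 = 3.516; Δt_4 = 3.516 × 38.8 = 136.4 ms.
Total: 3165 + 29.10 + 17.80 + 136.4 ms.

Δt = 3350 ms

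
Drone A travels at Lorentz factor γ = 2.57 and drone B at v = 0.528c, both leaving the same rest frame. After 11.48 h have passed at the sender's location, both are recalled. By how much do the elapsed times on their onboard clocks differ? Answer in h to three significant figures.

A: γ = 2.57; τ_A = 11.48/2.570 = 4.467 h.
B: γ = 1/√(1 − 0.528²) = 1/√0.7212 = 1.178; τ_B = 11.48/1.178 = 9.749 h.

|τ_A − τ_B| = 5.28 h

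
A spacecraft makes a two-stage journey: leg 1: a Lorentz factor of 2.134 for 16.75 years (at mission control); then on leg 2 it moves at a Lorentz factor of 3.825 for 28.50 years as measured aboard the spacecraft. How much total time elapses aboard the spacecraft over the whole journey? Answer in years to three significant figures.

Leg 1: γ = 2.134; τ_1 = 16.75/2.134 = 7.849 years.
Leg 2: 28.50 years is already measured aboard the spacecraft.
Total: 7.849 + 28.50 years.

τ = 36.3 years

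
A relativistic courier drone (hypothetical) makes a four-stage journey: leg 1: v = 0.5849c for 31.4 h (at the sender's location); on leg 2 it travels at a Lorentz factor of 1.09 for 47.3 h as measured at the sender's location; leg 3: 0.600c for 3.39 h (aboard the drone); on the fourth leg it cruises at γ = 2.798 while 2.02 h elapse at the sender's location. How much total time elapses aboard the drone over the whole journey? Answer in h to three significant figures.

Leg 1: γ = 1/√(1 − 0.5849²) = 1/√0.6579 = 1.233; τ_1 = 31.4/1.233 = 25.47 h.
Leg 2: γ = 1.09; τ_2 = 47.3/1.090 = 43.39 h.
Leg 3: 3.39 h is already measured aboard the drone.
Leg 4: γ = 2.798; τ_4 = 2.02/2.798 = 0.7219 h.
Total: 25.47 + 43.39 + 3.390 + 0.7219 h.

τ = 73.0 h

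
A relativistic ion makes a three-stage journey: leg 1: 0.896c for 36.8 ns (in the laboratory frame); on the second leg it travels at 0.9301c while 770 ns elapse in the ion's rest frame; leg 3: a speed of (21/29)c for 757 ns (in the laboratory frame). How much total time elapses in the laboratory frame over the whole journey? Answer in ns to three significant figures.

Leg 1: 36.8 ns is already measured in the laboratory frame.
Leg 2: γ = 1/√(1 − 0.9301²) = 1/√0.1349 = 2.723; Δt_2 = 2.723 × 770 = 2096 ns.
Leg 3: 757 ns is already measured in the laboratory frame.
Total: 36.80 + 2096 + 757.0 ns.

Δt = 2890 ns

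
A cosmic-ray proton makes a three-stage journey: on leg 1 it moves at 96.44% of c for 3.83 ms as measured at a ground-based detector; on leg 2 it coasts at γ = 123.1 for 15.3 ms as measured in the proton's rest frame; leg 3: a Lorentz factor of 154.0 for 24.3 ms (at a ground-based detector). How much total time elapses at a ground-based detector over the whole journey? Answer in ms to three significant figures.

Δt = 1910 ms

Leg 1: 3.83 ms is already measured at a ground-based detector.
Leg 2: γ = 123.1; Δt_2 = 123.1 × 15.3 = 1883 ms.
Leg 3: 24.3 ms is already measured at a ground-based detector.
Total: 3.830 + 1883 + 24.30 ms.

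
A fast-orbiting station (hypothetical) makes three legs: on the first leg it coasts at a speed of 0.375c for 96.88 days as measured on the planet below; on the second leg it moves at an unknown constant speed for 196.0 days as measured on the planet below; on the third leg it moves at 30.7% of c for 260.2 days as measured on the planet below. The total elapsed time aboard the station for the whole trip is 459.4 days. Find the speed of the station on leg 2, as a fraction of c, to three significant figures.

β = 0.783

Leg 1: γ = 1/√(1 − 0.375²) = 1/√0.8594 = 1.079; τ_1 = 96.88/1.079 = 89.81 days.
Leg 2: speed unknown; τ_2 = 196.0/γ_2.
Leg 3: β = 0.307; γ = 1/√(1 − 0.307²) = 1/√0.9058 = 1.051; τ_3 = 260.2/1.051 = 247.6 days.
Total proper time: 89.81 + τ_2 + 247.6 = 459.4, so τ_2 = 459.4 − 337.4 = 122.0 days.
γ_2 = 196.0/122.0 = 1.607; β = √(1 − 1/γ²) = √0.6128.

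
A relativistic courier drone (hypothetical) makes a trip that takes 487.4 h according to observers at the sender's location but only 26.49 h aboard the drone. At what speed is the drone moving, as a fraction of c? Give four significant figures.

v = 0.9985c

The proper time is measured aboard the drone (both events occur at the drone's location); Δt is measured at the sender's location. γ = Δt/τ = 487.4/26.49 = 18.40.
β = √(1 − 1/γ²) = √(1 − 0.002954) = √0.9970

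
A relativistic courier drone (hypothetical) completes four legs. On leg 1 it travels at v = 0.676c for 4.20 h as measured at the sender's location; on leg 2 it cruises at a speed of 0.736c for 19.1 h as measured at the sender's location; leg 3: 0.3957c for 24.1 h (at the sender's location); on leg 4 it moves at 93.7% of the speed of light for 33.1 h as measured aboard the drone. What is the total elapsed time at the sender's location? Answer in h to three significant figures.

Leg 1: 4.20 h is already measured at the sender's location.
Leg 2: 19.1 h is already measured at the sender's location.
Leg 3: 24.1 h is already measured at the sender's location.
Leg 4: β = 0.937; γ = 1/√(1 − 0.937²) = 1/√0.1220 = 2.863; Δt_4 = 2.863 × 33.1 = 94.75 h.
Total: 4.200 + 19.10 + 24.10 + 94.75 h.

Δt = 142 h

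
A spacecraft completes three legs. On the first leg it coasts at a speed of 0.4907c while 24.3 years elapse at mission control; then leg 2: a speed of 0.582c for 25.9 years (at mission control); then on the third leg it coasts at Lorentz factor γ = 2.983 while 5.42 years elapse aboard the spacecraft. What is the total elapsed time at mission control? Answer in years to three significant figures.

Δt = 66.4 years

Leg 1: 24.3 years is already measured at mission control.
Leg 2: 25.9 years is already measured at mission control.
Leg 3: γ = 2.983; Δt_3 = 2.983 × 5.42 = 16.17 years.
Total: 24.30 + 25.90 + 16.17 years.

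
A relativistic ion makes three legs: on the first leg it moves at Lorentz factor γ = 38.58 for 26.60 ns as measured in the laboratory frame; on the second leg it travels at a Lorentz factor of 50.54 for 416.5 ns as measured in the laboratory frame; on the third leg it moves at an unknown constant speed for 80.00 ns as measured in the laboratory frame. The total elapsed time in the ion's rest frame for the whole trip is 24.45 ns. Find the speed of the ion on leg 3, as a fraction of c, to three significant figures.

β = 0.981

Leg 1: γ = 38.58; τ_1 = 26.60/38.58 = 0.6895 ns.
Leg 2: γ = 50.54; τ_2 = 416.5/50.54 = 8.241 ns.
Leg 3: speed unknown; τ_3 = 80.00/γ_3.
Total proper time: 0.6895 + 8.241 + τ_3 = 24.45, so τ_3 = 24.45 − 8.930 = 15.52 ns.
γ_3 = 80.00/15.52 = 5.155; β = √(1 − 1/γ²) = √0.9624.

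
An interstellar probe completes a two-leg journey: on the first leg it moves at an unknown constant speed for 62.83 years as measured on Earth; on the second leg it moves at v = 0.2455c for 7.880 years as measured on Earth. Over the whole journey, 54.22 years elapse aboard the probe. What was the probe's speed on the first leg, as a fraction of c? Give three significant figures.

β = 0.671

Leg 1: speed unknown; τ_1 = 62.83/γ_1.
Leg 2: γ = 1/√(1 − 0.2455²) = 1/√0.9397 = 1.032; τ_2 = 7.880/1.032 = 7.639 years.
Total proper time: τ_1 + 7.639 = 54.22, so τ_1 = 54.22 − 7.639 = 46.58 years.
γ_1 = 62.83/46.58 = 1.349; β = √(1 − 1/γ²) = √0.4503.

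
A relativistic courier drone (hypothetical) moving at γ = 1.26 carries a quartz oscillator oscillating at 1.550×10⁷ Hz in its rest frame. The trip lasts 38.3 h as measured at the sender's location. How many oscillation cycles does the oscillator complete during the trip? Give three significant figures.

N = 1.70×10¹²

γ = 1.26
The oscillator's own cycle count is N = f × τ where τ is the proper time aboard the drone. τ = Δt/γ = 38.3/1.260 = 30.40 h = 1.094×10⁵ s.
N = 1.550×10⁷ × 1.094×10⁵ = 1.696×10¹².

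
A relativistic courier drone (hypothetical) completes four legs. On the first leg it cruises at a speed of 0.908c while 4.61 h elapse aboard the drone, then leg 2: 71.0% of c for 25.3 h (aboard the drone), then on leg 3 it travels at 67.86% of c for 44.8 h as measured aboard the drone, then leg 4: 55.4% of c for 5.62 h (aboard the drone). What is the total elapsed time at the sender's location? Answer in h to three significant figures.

Leg 1: γ = 1/√(1 − 0.908²) = 1/√0.1755 = 2.387; Δt_1 = 2.387 × 4.61 = 11.00 h.
Leg 2: β = 0.710; γ = 1/√(1 − 0.710²) = 1/√0.4959 = 1.420; Δt_2 = 1.420 × 25.3 = 35.93 h.
Leg 3: β = 0.6786; γ = 1/√(1 − 0.6786²) = 1/√0.5395 = 1.361; Δt_3 = 1.361 × 44.8 = 60.99 h.
Leg 4: β = 0.554; γ = 1/√(1 − 0.554²) = 1/√0.6931 = 1.201; Δt_4 = 1.201 × 5.62 = 6.751 h.
Total: 11.00 + 35.93 + 60.99 + 6.751 h.

Δt = 115 h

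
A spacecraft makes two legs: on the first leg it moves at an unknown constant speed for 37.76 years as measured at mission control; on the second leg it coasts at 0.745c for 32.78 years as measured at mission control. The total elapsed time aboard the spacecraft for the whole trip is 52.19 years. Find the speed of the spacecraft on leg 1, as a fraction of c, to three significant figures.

Leg 1: speed unknown; τ_1 = 37.76/γ_1.
Leg 2: γ = 1/√(1 − 0.745²) = 1/√0.4450 = 1.499; τ_2 = 32.78/1.499 = 21.87 years.
Total proper time: τ_1 + 21.87 = 52.19, so τ_1 = 52.19 − 21.87 = 30.32 years.
γ_1 = 37.76/30.32 = 1.245; β = √(1 − 1/γ²) = √0.3551.

β = 0.596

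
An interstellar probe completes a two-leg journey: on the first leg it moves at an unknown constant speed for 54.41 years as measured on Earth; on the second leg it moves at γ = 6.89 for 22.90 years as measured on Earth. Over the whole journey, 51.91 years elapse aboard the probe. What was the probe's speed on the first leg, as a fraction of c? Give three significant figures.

β = 0.450

Leg 1: speed unknown; τ_1 = 54.41/γ_1.
Leg 2: γ = 6.89; τ_2 = 22.90/6.890 = 3.324 years.
Total proper time: τ_1 + 3.324 = 51.91, so τ_1 = 51.91 − 3.324 = 48.59 years.
γ_1 = 54.41/48.59 = 1.120; β = √(1 − 1/γ²) = √0.2026.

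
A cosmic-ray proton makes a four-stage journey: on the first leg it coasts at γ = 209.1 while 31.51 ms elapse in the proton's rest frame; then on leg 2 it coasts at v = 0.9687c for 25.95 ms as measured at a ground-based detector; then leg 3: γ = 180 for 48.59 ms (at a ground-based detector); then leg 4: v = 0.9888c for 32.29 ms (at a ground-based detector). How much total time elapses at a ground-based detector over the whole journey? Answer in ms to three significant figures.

Δt = 6700 ms

Leg 1: γ = 209.1; Δt_1 = 209.1 × 31.51 = 6589 ms.
Leg 2: 25.95 ms is already measured at a ground-based detector.
Leg 3: 48.59 ms is already measured at a ground-based detector.
Leg 4: 32.29 ms is already measured at a ground-based detector.
Total: 6589 + 25.95 + 48.59 + 32.29 ms.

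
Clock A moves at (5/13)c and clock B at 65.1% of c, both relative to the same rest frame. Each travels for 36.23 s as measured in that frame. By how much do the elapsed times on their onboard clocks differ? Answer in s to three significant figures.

|τ_A − τ_B| = 5.94 s

A: γ = 1/√(1 − (5/13)²) = 13/12 ≈ 1.083; τ_A = 36.23/1.083 = 33.44 s.
B: β = 0.651; γ = 1/√(1 − 0.651²) = 1/√0.5762 = 1.317; τ_B = 36.23/1.317 = 27.50 s.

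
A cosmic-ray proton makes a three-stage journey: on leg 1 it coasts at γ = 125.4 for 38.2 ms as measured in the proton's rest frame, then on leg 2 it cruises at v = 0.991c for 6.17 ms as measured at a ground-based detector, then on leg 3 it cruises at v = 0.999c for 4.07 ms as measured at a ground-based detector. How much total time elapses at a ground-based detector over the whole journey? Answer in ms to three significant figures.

Δt = 4800 ms

Leg 1: γ = 125.4; Δt_1 = 125.4 × 38.2 = 4790 ms.
Leg 2: 6.17 ms is already measured at a ground-based detector.
Leg 3: 4.07 ms is already measured at a ground-based detector.
Total: 4790 + 6.170 + 4.070 ms.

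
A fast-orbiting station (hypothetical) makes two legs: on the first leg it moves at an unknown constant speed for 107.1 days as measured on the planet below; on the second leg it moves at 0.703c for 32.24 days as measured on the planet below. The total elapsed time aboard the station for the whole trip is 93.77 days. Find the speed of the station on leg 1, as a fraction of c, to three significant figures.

Leg 1: speed unknown; τ_1 = 107.1/γ_1.
Leg 2: γ = 1/√(1 − 0.703²) = 1/√0.5058 = 1.406; τ_2 = 32.24/1.406 = 22.93 days.
Total proper time: τ_1 + 22.93 = 93.77, so τ_1 = 93.77 − 22.93 = 70.84 days.
γ_1 = 107.1/70.84 = 1.512; β = √(1 − 1/γ²) = √0.5625.

β = 0.750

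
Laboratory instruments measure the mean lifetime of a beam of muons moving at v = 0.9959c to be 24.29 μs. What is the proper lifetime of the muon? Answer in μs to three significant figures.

γ = 1/√(1 − 0.9959²) = 1/√0.008183 = 11.05
The lab-frame lifetime is the dilated interval; the proper lifetime is τ₀ = Δt/γ = 24.29/11.05 μs.

τ₀ = 2.20 μs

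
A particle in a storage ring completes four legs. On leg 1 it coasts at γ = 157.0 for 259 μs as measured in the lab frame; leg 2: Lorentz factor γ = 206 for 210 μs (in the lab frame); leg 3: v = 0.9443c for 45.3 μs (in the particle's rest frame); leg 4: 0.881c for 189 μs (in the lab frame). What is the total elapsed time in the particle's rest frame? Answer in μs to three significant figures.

τ = 137 μs

Leg 1: γ = 157.0; τ_1 = 259/157.0 = 1.650 μs.
Leg 2: γ = 206; τ_2 = 210/206.0 = 1.019 μs.
Leg 3: 45.3 μs is already measured in the particle's rest frame.
Leg 4: γ = 1/√(1 − 0.881²) = 1/√0.2238 = 2.114; τ_4 = 189/2.114 = 89.42 μs.
Total: 1.650 + 1.019 + 45.30 + 89.42 μs.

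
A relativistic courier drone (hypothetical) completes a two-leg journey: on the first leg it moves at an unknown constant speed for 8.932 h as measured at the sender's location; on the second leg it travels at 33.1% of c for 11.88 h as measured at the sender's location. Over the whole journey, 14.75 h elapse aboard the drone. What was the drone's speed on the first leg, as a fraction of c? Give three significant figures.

β = 0.918

Leg 1: speed unknown; τ_1 = 8.932/γ_1.
Leg 2: β = 0.331; γ = 1/√(1 − 0.331²) = 1/√0.8904 = 1.060; τ_2 = 11.88/1.060 = 11.21 h.
Total proper time: τ_1 + 11.21 = 14.75, so τ_1 = 14.75 − 11.21 = 3.540 h.
γ_1 = 8.932/3.540 = 2.523; β = √(1 − 1/γ²) = √0.8430.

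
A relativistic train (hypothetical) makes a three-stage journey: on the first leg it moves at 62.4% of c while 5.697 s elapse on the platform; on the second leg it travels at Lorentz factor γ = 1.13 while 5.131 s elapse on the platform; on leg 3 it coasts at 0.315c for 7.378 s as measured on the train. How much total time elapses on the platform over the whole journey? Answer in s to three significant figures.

Δt = 18.6 s

Leg 1: 5.697 s is already measured on the platform.
Leg 2: 5.131 s is already measured on the platform.
Leg 3: γ = 1/√(1 − 0.315²) = 1/√0.9008 = 1.054; Δt_3 = 1.054 × 7.378 = 7.774 s.
Total: 5.697 + 5.131 + 7.774 s.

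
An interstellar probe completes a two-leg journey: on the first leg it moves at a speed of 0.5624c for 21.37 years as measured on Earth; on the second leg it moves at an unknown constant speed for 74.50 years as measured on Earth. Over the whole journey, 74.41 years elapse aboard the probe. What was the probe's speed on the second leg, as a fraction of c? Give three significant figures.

β = 0.648

Leg 1: γ = 1/√(1 − 0.5624²) = 1/√0.6837 = 1.209; τ_1 = 21.37/1.209 = 17.67 years.
Leg 2: speed unknown; τ_2 = 74.50/γ_2.
Total proper time: 17.67 + τ_2 = 74.41, so τ_2 = 74.41 − 17.67 = 56.74 years.
γ_2 = 74.50/56.74 = 1.313; β = √(1 − 1/γ²) = √0.4200.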